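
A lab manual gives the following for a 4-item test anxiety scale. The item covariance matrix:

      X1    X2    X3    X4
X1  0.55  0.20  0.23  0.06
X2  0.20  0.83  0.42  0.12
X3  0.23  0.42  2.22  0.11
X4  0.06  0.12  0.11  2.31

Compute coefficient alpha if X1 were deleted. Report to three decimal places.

coefficient alpha = 0.293

Remaining items: X2, X3, X4 (k = 3).
Σσᵢ² = 0.83 + 2.22 + 2.31 = 5.36
σ²_total = 5.36 + 2 × 0.65 = 6.66
α (item deleted) = (3/2)·(1 − 5.36/6.66) = 0.293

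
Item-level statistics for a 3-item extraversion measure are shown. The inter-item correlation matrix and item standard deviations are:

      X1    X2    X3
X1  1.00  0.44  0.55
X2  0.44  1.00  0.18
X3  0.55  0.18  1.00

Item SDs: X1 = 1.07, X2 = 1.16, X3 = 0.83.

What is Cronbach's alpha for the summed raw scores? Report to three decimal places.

α = 0.648

Σσ²ᵢ = 1.07² + 1.16² + 0.83² = 3.1794
Covariances σ_ij = r_ij · s_i · s_j:
  σ(X1,X2) = 0.44 × 1.07 × 1.16 = 0.5461
  σ(X1,X3) = 0.55 × 1.07 × 0.83 = 0.4885
  σ(X2,X3) = 0.18 × 1.16 × 0.83 = 0.1733
σ²_T = Σσ²ᵢ + 2·Σσ_ij = 3.1794 + 2 × 1.2079 = 5.5952
α = (3/2)·(1 − 3.1794/5.5952) = 0.648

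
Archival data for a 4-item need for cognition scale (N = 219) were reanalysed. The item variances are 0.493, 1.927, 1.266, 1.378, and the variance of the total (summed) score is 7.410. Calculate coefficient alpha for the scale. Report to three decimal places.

sum of item variances = 0.493 + 1.927 + 1.266 + 1.378 = 5.064
α = (k/(k−1))·(1 − sum of item variances/total variance) = (4/3)·(1 − 5.064/7.410) = 0.422

coefficient alpha = 0.422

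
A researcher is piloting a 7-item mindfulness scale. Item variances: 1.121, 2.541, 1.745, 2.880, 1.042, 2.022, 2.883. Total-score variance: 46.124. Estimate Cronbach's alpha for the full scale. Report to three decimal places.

Σσᵢ² = 1.121 + 2.541 + 1.745 + 2.880 + 1.042 + 2.022 + 2.883 = 14.234
α = (k/(k−1))·(1 − Σσᵢ²/Var(T)) = (7/6)·(1 − 14.234/46.124) = 0.807

α = 0.807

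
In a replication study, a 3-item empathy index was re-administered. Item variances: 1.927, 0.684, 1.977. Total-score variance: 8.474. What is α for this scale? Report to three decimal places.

Σσᵢ² = 1.927 + 0.684 + 1.977 = 4.588
α = (k/(k−1))·(1 − Σσᵢ²/Var(T)) = (3/2)·(1 − 4.588/8.474) = 0.688

α = 0.688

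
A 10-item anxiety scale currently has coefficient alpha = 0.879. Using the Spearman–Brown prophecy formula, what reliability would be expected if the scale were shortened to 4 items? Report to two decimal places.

Length factor m = 4/10 = 0.4000
α' = m·α / (1 − (1−m)·α)
   = 4/10 × 0.879 / (1 − (1 − 4/10) × 0.879)
   = 0.3516 / 0.4726 = 0.74

predicted reliability = 0.74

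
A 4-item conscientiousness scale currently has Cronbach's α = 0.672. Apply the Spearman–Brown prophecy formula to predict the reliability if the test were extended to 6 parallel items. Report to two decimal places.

Length factor m = 6/4 = 1.5000
α' = m·α / (1 + (m−1)·α)
   = 6/4 × 0.672 / (1 + (6/4 − 1) × 0.672)
   = 1.0080 / 1.3360 = 0.75

predicted reliability = 0.75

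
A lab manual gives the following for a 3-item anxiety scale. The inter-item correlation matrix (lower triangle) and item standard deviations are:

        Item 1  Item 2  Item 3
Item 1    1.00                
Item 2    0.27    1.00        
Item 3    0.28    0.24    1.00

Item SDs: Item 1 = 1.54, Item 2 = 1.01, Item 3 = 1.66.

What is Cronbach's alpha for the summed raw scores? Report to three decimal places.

Σσ²ᵢ = 1.54² + 1.01² + 1.66² = 6.1473
Covariances σ_ij = r_ij · s_i · s_j:
  σ(Item 1,Item 2) = 0.27 × 1.54 × 1.01 = 0.4200
  σ(Item 1,Item 3) = 0.28 × 1.54 × 1.66 = 0.7158
  σ(Item 2,Item 3) = 0.24 × 1.01 × 1.66 = 0.4024
σ²_T = Σσ²ᵢ + 2·Σσ_ij = 6.1473 + 2 × 1.5382 = 9.2237
α = (3/2)·(1 − 6.1473/9.2237) = 0.500

Cronbach's alpha = 0.500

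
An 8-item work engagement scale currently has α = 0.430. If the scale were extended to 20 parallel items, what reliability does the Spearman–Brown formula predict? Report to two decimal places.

predicted reliability = 0.65

Length factor m = 20/8 = 2.5000
α' = m·α / (1 + (m−1)·α)
   = 20/8 × 0.430 / (1 + (20/8 − 1) × 0.430)
   = 1.0750 / 1.6450 = 0.65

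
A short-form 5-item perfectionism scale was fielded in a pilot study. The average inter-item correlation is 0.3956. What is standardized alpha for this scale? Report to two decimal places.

Standardized α = k·r̄ / (1 + (k−1)·r̄) = 5 × 0.3956 / (1 + 4 × 0.3956)
  = 1.9780 / 2.5824 = 0.77

standardized alpha = 0.77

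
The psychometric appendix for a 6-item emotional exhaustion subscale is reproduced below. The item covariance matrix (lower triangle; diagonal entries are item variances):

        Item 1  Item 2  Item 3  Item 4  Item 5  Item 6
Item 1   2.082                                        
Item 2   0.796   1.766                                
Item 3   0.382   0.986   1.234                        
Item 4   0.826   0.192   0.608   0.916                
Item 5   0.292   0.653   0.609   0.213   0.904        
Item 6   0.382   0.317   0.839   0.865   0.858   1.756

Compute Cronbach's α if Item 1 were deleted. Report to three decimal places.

α = 0.814

Remaining items: Item 2, Item 3, Item 4, Item 5, Item 6 (k = 5).
ΣVar(i) = 1.766 + 1.234 + 0.916 + 0.904 + 1.756 = 6.576
total variance = 6.576 + 2 × 6.140 = 18.856
α (item deleted) = (5/4)·(1 − 6.576/18.856) = 0.814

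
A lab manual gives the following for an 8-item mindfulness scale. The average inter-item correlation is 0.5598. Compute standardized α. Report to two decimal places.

α = 0.91

Standardized α = k·r̄ / (1 + (k−1)·r̄) = 8 × 0.5598 / (1 + 7 × 0.5598)
  = 4.4784 / 4.9186 = 0.91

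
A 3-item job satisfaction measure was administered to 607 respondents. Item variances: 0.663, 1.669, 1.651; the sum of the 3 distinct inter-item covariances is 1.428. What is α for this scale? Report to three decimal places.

α = 0.626

ΣVar(i) = 0.663 + 1.669 + 1.651 = 3.983
Sum of distinct covariances = 1.428
Var(T) = ΣVar(i) + 2·Σcov = 3.983 + 2 × 1.428 = 6.839
α = (3/2)·(1 − 3.983/6.839) = 0.626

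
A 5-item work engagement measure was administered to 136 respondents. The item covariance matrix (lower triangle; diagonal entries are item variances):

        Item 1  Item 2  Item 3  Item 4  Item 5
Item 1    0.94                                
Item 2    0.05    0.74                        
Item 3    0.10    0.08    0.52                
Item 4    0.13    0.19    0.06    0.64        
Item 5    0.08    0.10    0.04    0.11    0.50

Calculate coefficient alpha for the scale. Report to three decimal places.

sum of item variances = 0.94 + 0.74 + 0.52 + 0.64 + 0.50 = 3.34
Sum of the distinct covariances = 0.94
Var(T) = 3.34 + 2 × 0.94 = 5.22
α = (k/(k−1))·(1 − sum of item variances/Var(T)) = (5/4)·(1 − 3.34/5.22) = 0.450

α = 0.450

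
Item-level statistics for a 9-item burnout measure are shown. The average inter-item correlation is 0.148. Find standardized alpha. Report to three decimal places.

Standardized α = k·r̄ / (1 + (k−1)·r̄) = 9 × 0.148 / (1 + 8 × 0.148)
  = 1.3320 / 2.1840 = 0.610

α = 0.610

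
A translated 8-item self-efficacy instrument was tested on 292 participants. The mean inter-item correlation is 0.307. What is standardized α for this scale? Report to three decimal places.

Standardized α = k·r̄ / (1 + (k−1)·r̄) = 8 × 0.307 / (1 + 7 × 0.307)
  = 2.4560 / 3.1490 = 0.780

α = 0.780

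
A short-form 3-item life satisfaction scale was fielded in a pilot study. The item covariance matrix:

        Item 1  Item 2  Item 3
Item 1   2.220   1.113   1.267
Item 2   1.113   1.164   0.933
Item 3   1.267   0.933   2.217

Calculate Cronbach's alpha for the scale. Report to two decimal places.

α = 0.81

ΣVar(i) = 2.220 + 1.164 + 2.217 = 5.601
Sum of off-diagonal covariances = 3.313
σ²_total = 5.601 + 2 × 3.313 = 12.227
α = (k/(k−1))·(1 − ΣVar(i)/σ²_total) = (3/2)·(1 − 5.601/12.227) = 0.81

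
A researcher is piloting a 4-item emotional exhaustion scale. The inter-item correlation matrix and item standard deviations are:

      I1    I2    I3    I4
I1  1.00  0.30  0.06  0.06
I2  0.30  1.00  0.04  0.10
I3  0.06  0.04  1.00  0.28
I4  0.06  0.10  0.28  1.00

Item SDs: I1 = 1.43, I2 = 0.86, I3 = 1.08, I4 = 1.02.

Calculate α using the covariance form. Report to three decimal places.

Σσ²ᵢ = 1.43² + 0.86² + 1.08² + 1.02² = 4.9913
Covariances σ_ij = r_ij · s_i · s_j:
  σ(I1,I2) = 0.30 × 1.43 × 0.86 = 0.3689
  σ(I1,I3) = 0.06 × 1.43 × 1.08 = 0.0927
  σ(I1,I4) = 0.06 × 1.43 × 1.02 = 0.0875
  σ(I2,I3) = 0.04 × 0.86 × 1.08 = 0.0372
  σ(I2,I4) = 0.10 × 0.86 × 1.02 = 0.0877
  σ(I3,I4) = 0.28 × 1.08 × 1.02 = 0.3084
σ²_T = Σσ²ᵢ + 2·Σσ_ij = 4.9913 + 2 × 0.9824 = 6.9561
α = (4/3)·(1 − 4.9913/6.9561) = 0.377

α = 0.377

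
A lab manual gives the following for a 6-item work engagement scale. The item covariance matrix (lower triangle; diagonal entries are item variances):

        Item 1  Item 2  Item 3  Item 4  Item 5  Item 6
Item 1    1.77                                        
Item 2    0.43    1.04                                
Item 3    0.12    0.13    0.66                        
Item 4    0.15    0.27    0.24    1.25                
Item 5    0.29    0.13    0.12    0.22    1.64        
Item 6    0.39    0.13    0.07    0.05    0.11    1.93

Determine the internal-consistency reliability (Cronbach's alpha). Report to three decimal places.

Σσᵢ² = 1.77 + 1.04 + 0.66 + 1.25 + 1.64 + 1.93 = 8.29
Sum of off-diagonal covariances = 2.85
total variance = 8.29 + 2 × 2.85 = 13.99
α = (k/(k−1))·(1 − Σσᵢ²/total variance) = (6/5)·(1 − 8.29/13.99) = 0.489

α = 0.489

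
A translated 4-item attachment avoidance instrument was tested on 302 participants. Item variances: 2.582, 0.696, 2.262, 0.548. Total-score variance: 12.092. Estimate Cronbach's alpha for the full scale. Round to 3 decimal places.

sum of item variances = 2.582 + 0.696 + 2.262 + 0.548 = 6.088
α = (k/(k−1))·(1 − sum of item variances/Var(T)) = (4/3)·(1 − 6.088/12.092) = 0.662

Cronbach's alpha = 0.662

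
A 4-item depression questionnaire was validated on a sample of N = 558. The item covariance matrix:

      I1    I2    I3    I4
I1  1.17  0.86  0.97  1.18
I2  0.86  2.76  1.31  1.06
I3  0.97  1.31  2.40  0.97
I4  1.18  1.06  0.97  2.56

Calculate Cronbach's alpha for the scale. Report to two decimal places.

α = 0.78

Σσᵢ² = 1.17 + 2.76 + 2.40 + 2.56 = 8.89
Sum of the distinct covariances = 6.35
total variance = 8.89 + 2 × 6.35 = 21.59
α = (k/(k−1))·(1 − Σσᵢ²/total variance) = (4/3)·(1 − 8.89/21.59) = 0.78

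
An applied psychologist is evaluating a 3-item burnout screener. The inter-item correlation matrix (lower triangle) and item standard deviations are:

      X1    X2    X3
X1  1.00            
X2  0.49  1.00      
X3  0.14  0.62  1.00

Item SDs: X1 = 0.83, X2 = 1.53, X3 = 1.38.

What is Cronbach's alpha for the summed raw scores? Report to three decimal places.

Cronbach's alpha = 0.688

Σσ²ᵢ = 0.83² + 1.53² + 1.38² = 4.9342
Covariances σ_ij = r_ij · s_i · s_j:
  σ(X1,X2) = 0.49 × 0.83 × 1.53 = 0.6223
  σ(X1,X3) = 0.14 × 0.83 × 1.38 = 0.1604
  σ(X2,X3) = 0.62 × 1.53 × 1.38 = 1.3091
σ²_T = Σσ²ᵢ + 2·Σσ_ij = 4.9342 + 2 × 2.0918 = 9.1178
α = (3/2)·(1 − 4.9342/9.1178) = 0.688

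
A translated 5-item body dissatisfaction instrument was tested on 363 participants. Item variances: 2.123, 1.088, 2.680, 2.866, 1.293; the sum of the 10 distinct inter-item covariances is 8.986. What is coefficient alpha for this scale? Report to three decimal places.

Σσᵢ² = 2.123 + 1.088 + 2.680 + 2.866 + 1.293 = 10.050
Sum of distinct covariances = 8.986
total variance = Σσᵢ² + 2·Σcov = 10.050 + 2 × 8.986 = 28.022
α = (5/4)·(1 − 10.050/28.022) = 0.802

coefficient alpha = 0.802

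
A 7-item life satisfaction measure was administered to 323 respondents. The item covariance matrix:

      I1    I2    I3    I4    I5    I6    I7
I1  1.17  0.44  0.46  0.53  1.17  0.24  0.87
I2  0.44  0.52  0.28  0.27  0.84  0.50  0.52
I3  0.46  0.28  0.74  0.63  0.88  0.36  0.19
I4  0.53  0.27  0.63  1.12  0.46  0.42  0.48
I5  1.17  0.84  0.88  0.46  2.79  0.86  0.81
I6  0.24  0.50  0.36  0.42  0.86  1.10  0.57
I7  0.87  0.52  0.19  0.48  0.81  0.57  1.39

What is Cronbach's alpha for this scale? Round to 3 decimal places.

α = 0.849

Σσ²ᵢ = 1.17 + 0.52 + 0.74 + 1.12 + 2.79 + 1.10 + 1.39 = 8.83
Sum of off-diagonal covariances = 11.78
Var(T) = 8.83 + 2 × 11.78 = 32.39
α = (k/(k−1))·(1 − Σσ²ᵢ/Var(T)) = (7/6)·(1 − 8.83/32.39) = 0.849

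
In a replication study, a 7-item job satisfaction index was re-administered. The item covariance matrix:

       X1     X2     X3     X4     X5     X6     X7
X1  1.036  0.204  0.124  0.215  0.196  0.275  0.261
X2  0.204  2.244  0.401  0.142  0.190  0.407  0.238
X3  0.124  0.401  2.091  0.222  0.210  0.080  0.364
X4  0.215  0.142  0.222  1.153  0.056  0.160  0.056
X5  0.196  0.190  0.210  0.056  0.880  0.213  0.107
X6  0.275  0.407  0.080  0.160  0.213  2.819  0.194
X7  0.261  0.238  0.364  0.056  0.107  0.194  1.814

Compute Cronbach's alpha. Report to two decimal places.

ΣVar(i) = 1.036 + 2.244 + 2.091 + 1.153 + 0.880 + 2.819 + 1.814 = 12.037
Sum of off-diagonal covariances = 4.315
σ²_T = 12.037 + 2 × 4.315 = 20.667
α = (k/(k−1))·(1 − ΣVar(i)/σ²_T) = (7/6)·(1 − 12.037/20.667) = 0.49

Cronbach's alpha = 0.49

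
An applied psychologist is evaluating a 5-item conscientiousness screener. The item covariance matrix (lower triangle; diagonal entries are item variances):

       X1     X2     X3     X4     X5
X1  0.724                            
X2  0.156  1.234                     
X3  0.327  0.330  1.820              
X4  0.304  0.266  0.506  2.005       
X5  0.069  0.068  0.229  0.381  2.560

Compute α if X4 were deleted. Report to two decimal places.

α = 0.36

Remaining items: X1, X2, X3, X5 (k = 4).
ΣVar(i) = 0.724 + 1.234 + 1.820 + 2.560 = 6.338
Var(T) = 6.338 + 2 × 1.179 = 8.696
α (item deleted) = (4/3)·(1 − 6.338/8.696) = 0.36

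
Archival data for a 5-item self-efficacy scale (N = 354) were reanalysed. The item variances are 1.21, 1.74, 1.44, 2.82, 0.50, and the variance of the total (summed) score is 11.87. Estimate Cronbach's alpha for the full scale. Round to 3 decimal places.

Σσᵢ² = 1.21 + 1.74 + 1.44 + 2.82 + 0.50 = 7.71
α = (k/(k−1))·(1 − Σσᵢ²/total variance) = (5/4)·(1 − 7.71/11.87) = 0.438

Cronbach's alpha = 0.438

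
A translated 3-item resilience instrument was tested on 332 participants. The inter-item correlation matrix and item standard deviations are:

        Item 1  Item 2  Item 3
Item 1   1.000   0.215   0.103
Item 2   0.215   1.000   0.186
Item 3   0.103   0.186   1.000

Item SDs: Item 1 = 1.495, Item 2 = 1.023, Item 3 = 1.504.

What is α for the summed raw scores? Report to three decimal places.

Σσ²ᵢ = 1.495² + 1.023² + 1.504² = 5.5436
Covariances σ_ij = r_ij · s_i · s_j:
  σ(Item 1,Item 2) = 0.215 × 1.495 × 1.023 = 0.3288
  σ(Item 1,Item 3) = 0.103 × 1.495 × 1.504 = 0.2316
  σ(Item 2,Item 3) = 0.186 × 1.023 × 1.504 = 0.2862
σ²_T = Σσ²ᵢ + 2·Σσ_ij = 5.5436 + 2 × 0.8466 = 7.2368
α = (3/2)·(1 − 5.5436/7.2368) = 0.351

α = 0.351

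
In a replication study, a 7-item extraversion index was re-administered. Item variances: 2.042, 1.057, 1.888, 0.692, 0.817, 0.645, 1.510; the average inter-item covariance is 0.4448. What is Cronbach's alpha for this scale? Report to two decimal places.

sum of item variances = 2.042 + 1.057 + 1.888 + 0.692 + 0.817 + 0.645 + 1.510 = 8.651
Sum of the 21 distinct covariances = 21 × 0.4448 = 9.3408
total variance = sum of item variances + 2·Σcov = 8.651 + 2 × 9.3408 = 27.3326
α = (7/6)·(1 − 8.651/27.3326) = 0.80

α = 0.80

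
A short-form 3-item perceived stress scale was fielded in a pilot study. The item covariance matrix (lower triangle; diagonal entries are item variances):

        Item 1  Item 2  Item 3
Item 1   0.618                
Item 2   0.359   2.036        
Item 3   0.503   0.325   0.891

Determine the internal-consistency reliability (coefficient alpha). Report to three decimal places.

coefficient alpha = 0.602

sum of item variances = 0.618 + 2.036 + 0.891 = 3.545
Sum of off-diagonal covariances = 1.187
Var(T) = 3.545 + 2 × 1.187 = 5.919
α = (k/(k−1))·(1 − sum of item variances/Var(T)) = (3/2)·(1 − 3.545/5.919) = 0.602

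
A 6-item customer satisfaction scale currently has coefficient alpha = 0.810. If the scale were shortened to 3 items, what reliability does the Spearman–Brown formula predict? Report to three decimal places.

Length factor m = 3/6 = 0.5000
α' = m·α / (1 − (1−m)·α)
   = 3/6 × 0.810 / (1 − (1 − 3/6) × 0.810)
   = 0.4050 / 0.5950 = 0.681

predicted reliability = 0.681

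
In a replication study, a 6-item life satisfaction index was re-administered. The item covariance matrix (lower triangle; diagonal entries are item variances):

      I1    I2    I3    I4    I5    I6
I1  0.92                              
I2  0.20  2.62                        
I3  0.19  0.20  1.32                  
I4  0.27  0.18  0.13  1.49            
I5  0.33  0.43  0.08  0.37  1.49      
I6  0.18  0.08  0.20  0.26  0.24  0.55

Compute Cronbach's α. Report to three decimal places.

sum of item variances = 0.92 + 2.62 + 1.32 + 1.49 + 1.49 + 0.55 = 8.39
Sum of off-diagonal covariances = 3.34
σ²_total = 8.39 + 2 × 3.34 = 15.07
α = (k/(k−1))·(1 − sum of item variances/σ²_total) = (6/5)·(1 − 8.39/15.07) = 0.532

Cronbach's α = 0.532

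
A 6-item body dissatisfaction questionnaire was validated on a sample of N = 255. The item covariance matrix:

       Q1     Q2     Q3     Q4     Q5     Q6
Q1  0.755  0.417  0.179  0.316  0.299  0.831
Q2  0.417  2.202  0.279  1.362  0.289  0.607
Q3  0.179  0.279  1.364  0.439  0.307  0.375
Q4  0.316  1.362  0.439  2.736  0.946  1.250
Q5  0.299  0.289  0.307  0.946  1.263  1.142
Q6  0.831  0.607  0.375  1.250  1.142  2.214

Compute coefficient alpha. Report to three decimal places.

ΣVar(i) = 0.755 + 2.202 + 1.364 + 2.736 + 1.263 + 2.214 = 10.534
Sum of the distinct covariances = 9.038
σ²_total = 10.534 + 2 × 9.038 = 28.610
α = (k/(k−1))·(1 − ΣVar(i)/σ²_total) = (6/5)·(1 − 10.534/28.610) = 0.758

α = 0.758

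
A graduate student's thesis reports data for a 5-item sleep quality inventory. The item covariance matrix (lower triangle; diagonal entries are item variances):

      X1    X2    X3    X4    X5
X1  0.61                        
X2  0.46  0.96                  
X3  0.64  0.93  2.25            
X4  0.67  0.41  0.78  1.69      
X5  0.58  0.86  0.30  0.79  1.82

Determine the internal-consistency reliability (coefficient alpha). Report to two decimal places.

Σσ²ᵢ = 0.61 + 0.96 + 2.25 + 1.69 + 1.82 = 7.33
Sum of off-diagonal covariances = 6.42
σ²_total = 7.33 + 2 × 6.42 = 20.17
α = (k/(k−1))·(1 − Σσ²ᵢ/σ²_total) = (5/4)·(1 − 7.33/20.17) = 0.80

α = 0.80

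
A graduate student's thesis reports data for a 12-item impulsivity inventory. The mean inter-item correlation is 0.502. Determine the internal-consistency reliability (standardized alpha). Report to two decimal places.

standardized alpha = 0.92

Standardized α = k·r̄ / (1 + (k−1)·r̄) = 12 × 0.502 / (1 + 11 × 0.502)
  = 6.0240 / 6.5220 = 0.92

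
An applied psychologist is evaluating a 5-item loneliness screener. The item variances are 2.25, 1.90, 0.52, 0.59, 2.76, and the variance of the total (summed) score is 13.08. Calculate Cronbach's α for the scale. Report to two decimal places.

ΣVar(i) = 2.25 + 1.90 + 0.52 + 0.59 + 2.76 = 8.02
α = (k/(k−1))·(1 − ΣVar(i)/total variance) = (5/4)·(1 − 8.02/13.08) = 0.48

Cronbach's α = 0.48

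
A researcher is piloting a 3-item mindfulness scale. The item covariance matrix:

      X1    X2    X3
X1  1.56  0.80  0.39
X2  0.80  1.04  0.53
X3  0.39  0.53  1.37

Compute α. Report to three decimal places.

ΣVar(i) = 1.56 + 1.04 + 1.37 = 3.97
Sum of the distinct covariances = 1.72
Var(T) = 3.97 + 2 × 1.72 = 7.41
α = (k/(k−1))·(1 − ΣVar(i)/Var(T)) = (3/2)·(1 − 3.97/7.41) = 0.696

α = 0.696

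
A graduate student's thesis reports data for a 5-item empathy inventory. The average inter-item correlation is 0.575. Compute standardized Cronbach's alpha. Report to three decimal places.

Standardized α = k·r̄ / (1 + (k−1)·r̄) = 5 × 0.575 / (1 + 4 × 0.575)
  = 2.8750 / 3.3000 = 0.871

α = 0.871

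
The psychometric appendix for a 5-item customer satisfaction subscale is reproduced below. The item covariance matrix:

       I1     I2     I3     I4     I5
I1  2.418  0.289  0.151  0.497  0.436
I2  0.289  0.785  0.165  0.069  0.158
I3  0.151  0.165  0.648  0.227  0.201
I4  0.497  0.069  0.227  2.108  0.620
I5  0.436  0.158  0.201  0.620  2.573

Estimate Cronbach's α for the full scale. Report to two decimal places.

α = 0.50

ΣVar(i) = 2.418 + 0.785 + 0.648 + 2.108 + 2.573 = 8.532
Σ_{i<j} σ_ij = 2.813
σ²_T = 8.532 + 2 × 2.813 = 14.158
α = (k/(k−1))·(1 − ΣVar(i)/σ²_T) = (5/4)·(1 − 8.532/14.158) = 0.50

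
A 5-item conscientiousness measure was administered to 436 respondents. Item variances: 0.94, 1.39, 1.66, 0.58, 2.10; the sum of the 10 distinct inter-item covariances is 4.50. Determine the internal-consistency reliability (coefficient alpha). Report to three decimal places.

α = 0.718

ΣVar(i) = 0.94 + 1.39 + 1.66 + 0.58 + 2.10 = 6.67
Sum of distinct covariances = 4.50
Var(T) = ΣVar(i) + 2·Σcov = 6.67 + 2 × 4.50 = 15.67
α = (5/4)·(1 − 6.67/15.67) = 0.718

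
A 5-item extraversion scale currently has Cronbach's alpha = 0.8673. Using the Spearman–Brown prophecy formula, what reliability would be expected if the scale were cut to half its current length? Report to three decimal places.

predicted reliability = 0.766

Length factor m = 1/2
α' = m·α / (1 − (1−m)·α)
   = 1/2 × 0.8673 / (1 − (1 − 1/2) × 0.8673)
   = 0.4336 / 0.5664 = 0.766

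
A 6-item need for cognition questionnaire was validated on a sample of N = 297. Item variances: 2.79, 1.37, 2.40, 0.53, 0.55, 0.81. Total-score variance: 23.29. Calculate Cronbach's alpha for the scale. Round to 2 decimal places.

ΣVar(i) = 2.79 + 1.37 + 2.40 + 0.53 + 0.55 + 0.81 = 8.45
α = (k/(k−1))·(1 − ΣVar(i)/Var(T)) = (6/5)·(1 − 8.45/23.29) = 0.76

Cronbach's alpha = 0.76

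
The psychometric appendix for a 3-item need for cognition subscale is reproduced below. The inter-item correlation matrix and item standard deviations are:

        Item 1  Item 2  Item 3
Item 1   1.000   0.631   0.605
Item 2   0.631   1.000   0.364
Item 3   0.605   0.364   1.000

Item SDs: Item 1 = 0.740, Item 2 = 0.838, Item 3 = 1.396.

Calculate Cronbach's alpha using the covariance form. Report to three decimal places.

Cronbach's alpha = 0.711

Σσ²ᵢ = 0.740² + 0.838² + 1.396² = 3.1987
Covariances σ_ij = r_ij · s_i · s_j:
  σ(Item 1,Item 2) = 0.631 × 0.740 × 0.838 = 0.3913
  σ(Item 1,Item 3) = 0.605 × 0.740 × 1.396 = 0.6250
  σ(Item 2,Item 3) = 0.364 × 0.838 × 1.396 = 0.4258
σ²_T = Σσ²ᵢ + 2·Σσ_ij = 3.1987 + 2 × 1.4421 = 6.0829
α = (3/2)·(1 − 3.1987/6.0829) = 0.711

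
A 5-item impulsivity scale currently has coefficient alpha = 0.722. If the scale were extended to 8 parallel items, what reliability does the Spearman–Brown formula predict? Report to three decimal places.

predicted reliability = 0.806

Length factor m = 8/5 = 1.6000
α' = m·α / (1 + (m−1)·α)
   = 8/5 × 0.722 / (1 + (8/5 − 1) × 0.722)
   = 1.1552 / 1.4332 = 0.806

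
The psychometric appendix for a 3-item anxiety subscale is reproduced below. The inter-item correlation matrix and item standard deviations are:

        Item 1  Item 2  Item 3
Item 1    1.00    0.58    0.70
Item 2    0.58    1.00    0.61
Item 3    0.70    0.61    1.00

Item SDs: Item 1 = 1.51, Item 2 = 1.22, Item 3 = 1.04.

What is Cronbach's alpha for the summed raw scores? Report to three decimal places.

Σσ²ᵢ = 1.51² + 1.22² + 1.04² = 4.8501
Covariances σ_ij = r_ij · s_i · s_j:
  σ(Item 1,Item 2) = 0.58 × 1.51 × 1.22 = 1.0685
  σ(Item 1,Item 3) = 0.70 × 1.51 × 1.04 = 1.0993
  σ(Item 2,Item 3) = 0.61 × 1.22 × 1.04 = 0.7740
σ²_T = Σσ²ᵢ + 2·Σσ_ij = 4.8501 + 2 × 2.9418 = 10.7337
α = (3/2)·(1 − 4.8501/10.7337) = 0.822

α = 0.822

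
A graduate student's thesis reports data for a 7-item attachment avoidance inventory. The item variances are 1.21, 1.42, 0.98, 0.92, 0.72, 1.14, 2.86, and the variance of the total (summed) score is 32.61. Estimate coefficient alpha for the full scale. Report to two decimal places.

coefficient alpha = 0.84

ΣVar(i) = 1.21 + 1.42 + 0.98 + 0.92 + 0.72 + 1.14 + 2.86 = 9.25
α = (k/(k−1))·(1 − ΣVar(i)/total variance) = (7/6)·(1 − 9.25/32.61) = 0.84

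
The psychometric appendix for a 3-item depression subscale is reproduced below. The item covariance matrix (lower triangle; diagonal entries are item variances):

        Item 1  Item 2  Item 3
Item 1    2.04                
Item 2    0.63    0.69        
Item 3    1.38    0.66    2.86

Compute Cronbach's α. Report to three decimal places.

Cronbach's α = 0.733

Σσᵢ² = 2.04 + 0.69 + 2.86 = 5.59
Σ_{i<j} σ_ij = 2.67
total variance = 5.59 + 2 × 2.67 = 10.93
α = (k/(k−1))·(1 − Σσᵢ²/total variance) = (3/2)·(1 − 5.59/10.93) = 0.733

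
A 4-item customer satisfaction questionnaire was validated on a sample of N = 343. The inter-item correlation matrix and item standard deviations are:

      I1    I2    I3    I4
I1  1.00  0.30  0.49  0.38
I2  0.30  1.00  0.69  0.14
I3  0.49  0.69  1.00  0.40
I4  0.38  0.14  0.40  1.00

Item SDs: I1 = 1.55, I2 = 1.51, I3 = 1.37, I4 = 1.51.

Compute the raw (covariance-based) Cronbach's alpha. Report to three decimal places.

Σσ²ᵢ = 1.55² + 1.51² + 1.37² + 1.51² = 8.8396
Covariances σ_ij = r_ij · s_i · s_j:
  σ(I1,I2) = 0.30 × 1.55 × 1.51 = 0.7021
  σ(I1,I3) = 0.49 × 1.55 × 1.37 = 1.0405
  σ(I1,I4) = 0.38 × 1.55 × 1.51 = 0.8894
  σ(I2,I3) = 0.69 × 1.51 × 1.37 = 1.4274
  σ(I2,I4) = 0.14 × 1.51 × 1.51 = 0.3192
  σ(I3,I4) = 0.40 × 1.37 × 1.51 = 0.8275
σ²_T = Σσ²ᵢ + 2·Σσ_ij = 8.8396 + 2 × 5.2061 = 19.2518
α = (4/3)·(1 − 8.8396/19.2518) = 0.721

α = 0.721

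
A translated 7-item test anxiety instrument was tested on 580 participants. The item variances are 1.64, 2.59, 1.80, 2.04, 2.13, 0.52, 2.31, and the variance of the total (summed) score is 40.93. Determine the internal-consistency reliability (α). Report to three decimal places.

α = 0.795

Σσ²ᵢ = 1.64 + 2.59 + 1.80 + 2.04 + 2.13 + 0.52 + 2.31 = 13.03
α = (k/(k−1))·(1 − Σσ²ᵢ/Var(T)) = (7/6)·(1 − 13.03/40.93) = 0.795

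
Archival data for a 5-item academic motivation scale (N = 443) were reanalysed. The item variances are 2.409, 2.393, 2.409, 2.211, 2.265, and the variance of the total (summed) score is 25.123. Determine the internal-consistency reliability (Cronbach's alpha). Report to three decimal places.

Σσᵢ² = 2.409 + 2.393 + 2.409 + 2.211 + 2.265 = 11.687
α = (k/(k−1))·(1 − Σσᵢ²/total variance) = (5/4)·(1 − 11.687/25.123) = 0.669

Cronbach's alpha = 0.669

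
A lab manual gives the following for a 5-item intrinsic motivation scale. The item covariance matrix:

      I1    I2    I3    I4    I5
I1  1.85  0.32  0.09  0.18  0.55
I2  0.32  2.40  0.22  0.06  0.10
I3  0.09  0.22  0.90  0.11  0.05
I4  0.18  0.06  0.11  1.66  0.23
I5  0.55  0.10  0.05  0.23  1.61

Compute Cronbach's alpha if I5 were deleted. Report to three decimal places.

Cronbach's alpha = 0.298

Remaining items: I1, I2, I3, I4 (k = 4).
Σσ²ᵢ = 1.85 + 2.40 + 0.90 + 1.66 = 6.81
Var(T) = 6.81 + 2 × 0.98 = 8.77
α (item deleted) = (4/3)·(1 − 6.81/8.77) = 0.298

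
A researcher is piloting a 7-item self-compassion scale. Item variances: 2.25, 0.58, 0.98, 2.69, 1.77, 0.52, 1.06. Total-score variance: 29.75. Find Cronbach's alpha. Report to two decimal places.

Σσᵢ² = 2.25 + 0.58 + 0.98 + 2.69 + 1.77 + 0.52 + 1.06 = 9.85
α = (k/(k−1))·(1 − Σσᵢ²/σ²_total) = (7/6)·(1 − 9.85/29.75) = 0.78

α = 0.78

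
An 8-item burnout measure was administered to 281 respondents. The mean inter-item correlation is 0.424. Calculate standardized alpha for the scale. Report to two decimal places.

α = 0.85

Standardized α = k·r̄ / (1 + (k−1)·r̄) = 8 × 0.424 / (1 + 7 × 0.424)
  = 3.3920 / 3.9680 = 0.85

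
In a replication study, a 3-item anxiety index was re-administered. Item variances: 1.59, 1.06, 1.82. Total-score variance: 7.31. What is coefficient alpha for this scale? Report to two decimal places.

Σσ²ᵢ = 1.59 + 1.06 + 1.82 = 4.47
α = (k/(k−1))·(1 − Σσ²ᵢ/σ²_total) = (3/2)·(1 − 4.47/7.31) = 0.58

coefficient alpha = 0.58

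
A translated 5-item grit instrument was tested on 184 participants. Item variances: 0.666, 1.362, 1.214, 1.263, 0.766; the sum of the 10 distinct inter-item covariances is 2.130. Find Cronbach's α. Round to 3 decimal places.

Cronbach's α = 0.559

ΣVar(i) = 0.666 + 1.362 + 1.214 + 1.263 + 0.766 = 5.271
Sum of distinct covariances = 2.130
total variance = ΣVar(i) + 2·Σcov = 5.271 + 2 × 2.130 = 9.531
α = (5/4)·(1 − 5.271/9.531) = 0.559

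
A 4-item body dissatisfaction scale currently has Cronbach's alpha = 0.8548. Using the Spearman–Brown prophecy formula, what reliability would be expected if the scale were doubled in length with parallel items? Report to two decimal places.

predicted reliability = 0.92

Length factor m = 2
α' = m·α / (1 + (m−1)·α)
   = 2 × 0.8548 / (1 + (2 − 1) × 0.8548)
   = 1.7096 / 1.8548 = 0.92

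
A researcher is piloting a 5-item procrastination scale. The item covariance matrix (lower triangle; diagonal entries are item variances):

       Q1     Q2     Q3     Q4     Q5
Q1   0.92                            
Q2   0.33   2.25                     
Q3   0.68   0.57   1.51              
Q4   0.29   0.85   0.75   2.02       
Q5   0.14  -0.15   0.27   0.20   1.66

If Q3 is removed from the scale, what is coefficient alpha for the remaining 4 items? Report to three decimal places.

Remaining items: Q1, Q2, Q4, Q5 (k = 4).
sum of item variances = 0.92 + 2.25 + 2.02 + 1.66 = 6.85
total variance = 6.85 + 2 × 1.66 = 10.17
α (item deleted) = (4/3)·(1 − 6.85/10.17) = 0.435

coefficient alpha = 0.435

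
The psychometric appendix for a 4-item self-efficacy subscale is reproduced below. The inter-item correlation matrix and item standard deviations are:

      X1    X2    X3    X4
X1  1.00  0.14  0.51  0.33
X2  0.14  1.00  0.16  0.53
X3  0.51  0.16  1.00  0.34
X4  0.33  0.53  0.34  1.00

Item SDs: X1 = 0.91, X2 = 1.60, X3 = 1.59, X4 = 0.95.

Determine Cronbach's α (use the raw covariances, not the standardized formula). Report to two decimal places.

α = 0.62

Σσ²ᵢ = 0.91² + 1.60² + 1.59² + 0.95² = 6.8187
Covariances σ_ij = r_ij · s_i · s_j:
  σ(X1,X2) = 0.14 × 0.91 × 1.60 = 0.2038
  σ(X1,X3) = 0.51 × 0.91 × 1.59 = 0.7379
  σ(X1,X4) = 0.33 × 0.91 × 0.95 = 0.2853
  σ(X2,X3) = 0.16 × 1.60 × 1.59 = 0.4070
  σ(X2,X4) = 0.53 × 1.60 × 0.95 = 0.8056
  σ(X3,X4) = 0.34 × 1.59 × 0.95 = 0.5136
σ²_T = Σσ²ᵢ + 2·Σσ_ij = 6.8187 + 2 × 2.9532 = 12.7251
α = (4/3)·(1 − 6.8187/12.7251) = 0.62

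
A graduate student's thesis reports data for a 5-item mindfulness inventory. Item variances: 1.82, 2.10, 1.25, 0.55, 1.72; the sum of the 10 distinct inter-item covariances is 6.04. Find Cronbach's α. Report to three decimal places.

Σσ²ᵢ = 1.82 + 2.10 + 1.25 + 0.55 + 1.72 = 7.44
Sum of distinct covariances = 6.04
σ²_total = Σσ²ᵢ + 2·Σcov = 7.44 + 2 × 6.04 = 19.52
α = (5/4)·(1 − 7.44/19.52) = 0.774

Cronbach's α = 0.774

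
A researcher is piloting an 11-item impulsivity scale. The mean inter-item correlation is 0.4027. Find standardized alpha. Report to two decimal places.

α = 0.88

Standardized α = k·r̄ / (1 + (k−1)·r̄) = 11 × 0.4027 / (1 + 10 × 0.4027)
  = 4.4297 / 5.0270 = 0.88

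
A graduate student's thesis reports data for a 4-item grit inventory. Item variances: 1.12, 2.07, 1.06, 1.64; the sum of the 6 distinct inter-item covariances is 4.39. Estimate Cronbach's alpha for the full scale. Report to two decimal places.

Σσ²ᵢ = 1.12 + 2.07 + 1.06 + 1.64 = 5.89
Sum of distinct covariances = 4.39
total variance = Σσ²ᵢ + 2·Σcov = 5.89 + 2 × 4.39 = 14.67
α = (4/3)·(1 − 5.89/14.67) = 0.80

α = 0.80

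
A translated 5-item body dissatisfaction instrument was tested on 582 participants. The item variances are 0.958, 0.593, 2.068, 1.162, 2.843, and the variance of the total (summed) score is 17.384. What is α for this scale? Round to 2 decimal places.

α = 0.70

ΣVar(i) = 0.958 + 0.593 + 2.068 + 1.162 + 2.843 = 7.624
α = (k/(k−1))·(1 − ΣVar(i)/σ²_T) = (5/4)·(1 − 7.624/17.384) = 0.70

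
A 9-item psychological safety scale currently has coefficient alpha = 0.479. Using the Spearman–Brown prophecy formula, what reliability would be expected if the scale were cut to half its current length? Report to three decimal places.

predicted reliability = 0.315

Length factor m = 1/2
α' = m·α / (1 − (1−m)·α)
   = 1/2 × 0.479 / (1 − (1 − 1/2) × 0.479)
   = 0.2395 / 0.7605 = 0.315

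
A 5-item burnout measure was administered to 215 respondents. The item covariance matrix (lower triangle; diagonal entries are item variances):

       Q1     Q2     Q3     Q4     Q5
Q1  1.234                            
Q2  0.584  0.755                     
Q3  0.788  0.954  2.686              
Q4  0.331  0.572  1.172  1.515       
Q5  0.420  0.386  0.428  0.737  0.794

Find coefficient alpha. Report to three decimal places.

coefficient alpha = 0.807

ΣVar(i) = 1.234 + 0.755 + 2.686 + 1.515 + 0.794 = 6.984
Sum of the distinct covariances = 6.372
Var(T) = 6.984 + 2 × 6.372 = 19.728
α = (k/(k−1))·(1 − ΣVar(i)/Var(T)) = (5/4)·(1 − 6.984/19.728) = 0.807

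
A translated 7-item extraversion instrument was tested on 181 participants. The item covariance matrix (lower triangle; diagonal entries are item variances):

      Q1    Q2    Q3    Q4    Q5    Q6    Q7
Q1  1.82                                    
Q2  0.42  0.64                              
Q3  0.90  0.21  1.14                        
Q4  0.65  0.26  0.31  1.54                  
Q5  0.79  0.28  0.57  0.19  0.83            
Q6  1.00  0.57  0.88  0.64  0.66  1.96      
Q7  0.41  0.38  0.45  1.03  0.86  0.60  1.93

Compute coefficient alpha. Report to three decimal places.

sum of item variances = 1.82 + 0.64 + 1.14 + 1.54 + 0.83 + 1.96 + 1.93 = 9.86
Sum of the distinct covariances = 12.06
total variance = 9.86 + 2 × 12.06 = 33.98
α = (k/(k−1))·(1 − sum of item variances/total variance) = (7/6)·(1 − 9.86/33.98) = 0.828

coefficient alpha = 0.828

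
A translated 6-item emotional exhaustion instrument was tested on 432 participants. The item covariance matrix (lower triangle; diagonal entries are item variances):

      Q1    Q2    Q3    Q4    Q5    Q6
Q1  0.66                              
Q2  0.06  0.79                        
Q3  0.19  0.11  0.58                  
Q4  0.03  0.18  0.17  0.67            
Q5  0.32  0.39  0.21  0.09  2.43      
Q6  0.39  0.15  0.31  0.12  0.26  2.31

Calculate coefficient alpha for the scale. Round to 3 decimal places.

ΣVar(i) = 0.66 + 0.79 + 0.58 + 0.67 + 2.43 + 2.31 = 7.44
Σ_{i<j} σ_ij = 2.98
total variance = 7.44 + 2 × 2.98 = 13.40
α = (k/(k−1))·(1 − ΣVar(i)/total variance) = (6/5)·(1 − 7.44/13.40) = 0.534

coefficient alpha = 0.534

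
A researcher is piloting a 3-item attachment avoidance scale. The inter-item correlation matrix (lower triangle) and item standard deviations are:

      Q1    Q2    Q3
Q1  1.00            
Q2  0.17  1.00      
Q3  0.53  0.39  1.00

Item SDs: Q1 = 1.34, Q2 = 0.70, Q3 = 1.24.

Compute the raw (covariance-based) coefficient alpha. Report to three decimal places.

α = 0.629

Σσ²ᵢ = 1.34² + 0.70² + 1.24² = 3.8232
Covariances σ_ij = r_ij · s_i · s_j:
  σ(Q1,Q2) = 0.17 × 1.34 × 0.70 = 0.1595
  σ(Q1,Q3) = 0.53 × 1.34 × 1.24 = 0.8806
  σ(Q2,Q3) = 0.39 × 0.70 × 1.24 = 0.3385
σ²_T = Σσ²ᵢ + 2·Σσ_ij = 3.8232 + 2 × 1.3786 = 6.5804
α = (3/2)·(1 − 3.8232/6.5804) = 0.629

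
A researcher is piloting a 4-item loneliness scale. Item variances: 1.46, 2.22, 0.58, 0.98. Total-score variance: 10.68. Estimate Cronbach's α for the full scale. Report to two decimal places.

Σσ²ᵢ = 1.46 + 2.22 + 0.58 + 0.98 = 5.24
α = (k/(k−1))·(1 − Σσ²ᵢ/σ²_T) = (4/3)·(1 − 5.24/10.68) = 0.68

Cronbach's α = 0.68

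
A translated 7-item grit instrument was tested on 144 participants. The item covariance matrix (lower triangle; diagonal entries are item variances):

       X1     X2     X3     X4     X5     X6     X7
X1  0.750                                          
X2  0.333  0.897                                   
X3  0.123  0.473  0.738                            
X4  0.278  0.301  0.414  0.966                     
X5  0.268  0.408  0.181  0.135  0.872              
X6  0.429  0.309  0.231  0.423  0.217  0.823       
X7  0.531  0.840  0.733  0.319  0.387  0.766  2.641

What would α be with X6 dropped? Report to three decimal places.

Remaining items: X1, X2, X3, X4, X5, X7 (k = 6).
sum of item variances = 0.750 + 0.897 + 0.738 + 0.966 + 0.872 + 2.641 = 6.864
total variance = 6.864 + 2 × 5.724 = 18.312
α (item deleted) = (6/5)·(1 − 6.864/18.312) = 0.750

α = 0.750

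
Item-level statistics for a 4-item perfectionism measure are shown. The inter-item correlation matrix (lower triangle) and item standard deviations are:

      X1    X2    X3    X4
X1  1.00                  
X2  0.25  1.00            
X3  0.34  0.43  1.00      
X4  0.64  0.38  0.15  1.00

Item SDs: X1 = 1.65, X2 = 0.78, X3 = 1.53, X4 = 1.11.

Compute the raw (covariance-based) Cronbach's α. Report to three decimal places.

Σσ²ᵢ = 1.65² + 0.78² + 1.53² + 1.11² = 6.9039
Covariances σ_ij = r_ij · s_i · s_j:
  σ(X1,X2) = 0.25 × 1.65 × 0.78 = 0.3217
  σ(X1,X3) = 0.34 × 1.65 × 1.53 = 0.8583
  σ(X1,X4) = 0.64 × 1.65 × 1.11 = 1.1722
  σ(X2,X3) = 0.43 × 0.78 × 1.53 = 0.5132
  σ(X2,X4) = 0.38 × 0.78 × 1.11 = 0.3290
  σ(X3,X4) = 0.15 × 1.53 × 1.11 = 0.2547
σ²_T = Σσ²ᵢ + 2·Σσ_ij = 6.9039 + 2 × 3.4491 = 13.8021
α = (4/3)·(1 − 6.9039/13.8021) = 0.666

α = 0.666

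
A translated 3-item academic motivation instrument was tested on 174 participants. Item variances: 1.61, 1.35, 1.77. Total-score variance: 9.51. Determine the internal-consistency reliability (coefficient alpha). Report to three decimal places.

sum of item variances = 1.61 + 1.35 + 1.77 = 4.73
α = (k/(k−1))·(1 − sum of item variances/total variance) = (3/2)·(1 − 4.73/9.51) = 0.754

coefficient alpha = 0.754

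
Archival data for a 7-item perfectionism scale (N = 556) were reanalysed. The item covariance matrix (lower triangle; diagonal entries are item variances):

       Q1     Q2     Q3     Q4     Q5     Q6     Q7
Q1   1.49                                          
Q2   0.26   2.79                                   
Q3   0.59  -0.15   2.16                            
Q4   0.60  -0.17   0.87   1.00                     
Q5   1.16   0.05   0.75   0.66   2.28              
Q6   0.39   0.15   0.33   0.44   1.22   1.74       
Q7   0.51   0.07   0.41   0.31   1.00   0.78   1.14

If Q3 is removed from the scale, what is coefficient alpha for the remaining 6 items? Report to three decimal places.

coefficient alpha = 0.705

Remaining items: Q1, Q2, Q4, Q5, Q6, Q7 (k = 6).
sum of item variances = 1.49 + 2.79 + 1.00 + 2.28 + 1.74 + 1.14 = 10.44
total variance = 10.44 + 2 × 7.43 = 25.30
α (item deleted) = (6/5)·(1 − 10.44/25.30) = 0.705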